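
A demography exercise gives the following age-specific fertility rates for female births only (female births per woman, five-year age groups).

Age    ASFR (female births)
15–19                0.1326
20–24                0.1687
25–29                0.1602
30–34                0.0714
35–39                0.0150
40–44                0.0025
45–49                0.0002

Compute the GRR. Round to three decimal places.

Sum of female ASFRs = 0.1326 + 0.1687 + 0.1602 + 0.0714 + 0.0150 + 0.0025 + 0.0002 = 0.5506
GRR = 5 × 0.5506 = 2.753

2.753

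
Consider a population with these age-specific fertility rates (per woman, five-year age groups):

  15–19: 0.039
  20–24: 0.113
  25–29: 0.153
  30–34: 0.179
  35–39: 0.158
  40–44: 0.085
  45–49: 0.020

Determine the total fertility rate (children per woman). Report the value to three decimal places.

Sum of ASFRs = 0.039 + 0.113 + 0.153 + 0.179 + 0.158 + 0.085 + 0.020 = 0.747
TFR = 5 × 0.747 = 3.735

3.735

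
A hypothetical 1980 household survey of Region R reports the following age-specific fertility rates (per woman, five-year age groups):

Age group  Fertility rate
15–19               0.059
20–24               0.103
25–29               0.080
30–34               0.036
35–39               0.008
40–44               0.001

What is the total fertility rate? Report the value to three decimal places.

Sum of ASFRs = 0.059 + 0.103 + 0.080 + 0.036 + 0.008 + 0.001 = 0.287
TFR = 5 × 0.287 = 1.435

1.435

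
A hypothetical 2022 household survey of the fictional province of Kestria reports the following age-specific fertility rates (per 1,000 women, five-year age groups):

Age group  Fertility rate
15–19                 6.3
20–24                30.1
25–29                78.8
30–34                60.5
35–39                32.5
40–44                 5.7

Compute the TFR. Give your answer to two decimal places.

1.07

Sum of ASFRs = 6.3 + 30.1 + 78.8 + 60.5 + 32.5 + 5.7 = 213.9
TFR = 5 × 213.9 / 1000 = 1.0695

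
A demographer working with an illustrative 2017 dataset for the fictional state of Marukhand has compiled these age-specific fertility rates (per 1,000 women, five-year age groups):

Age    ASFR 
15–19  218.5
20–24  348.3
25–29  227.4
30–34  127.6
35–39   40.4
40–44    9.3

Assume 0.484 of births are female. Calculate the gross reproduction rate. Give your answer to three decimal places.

Proportion female at birth = 0.484.
Sum of ASFRs = 218.5 + 348.3 + 227.4 + 127.6 + 40.4 + 9.3 = 971.5
TFR = 5 × 971.5 / 1000 = 4.8575
GRR = 0.484 × 4.8575 = 2.35103

2.351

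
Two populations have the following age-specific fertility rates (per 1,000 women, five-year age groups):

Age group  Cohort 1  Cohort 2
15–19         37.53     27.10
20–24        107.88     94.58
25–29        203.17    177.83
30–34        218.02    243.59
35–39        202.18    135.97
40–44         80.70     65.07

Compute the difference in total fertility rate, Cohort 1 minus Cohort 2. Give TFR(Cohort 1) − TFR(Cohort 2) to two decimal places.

Cohort 1:
  Sum of ASFRs = 37.53 + 107.88 + 203.17 + 218.02 + 202.18 + 80.70 = 849.48
  TFR = 5 × 849.48 / 1000 = 4.2474
Cohort 2:
  Sum of ASFRs = 27.10 + 94.58 + 177.83 + 243.59 + 135.97 + 65.07 = 744.14
  TFR = 5 × 744.14 / 1000 = 3.7207
Difference = 4.2474 − 3.7207 = 0.5267

0.53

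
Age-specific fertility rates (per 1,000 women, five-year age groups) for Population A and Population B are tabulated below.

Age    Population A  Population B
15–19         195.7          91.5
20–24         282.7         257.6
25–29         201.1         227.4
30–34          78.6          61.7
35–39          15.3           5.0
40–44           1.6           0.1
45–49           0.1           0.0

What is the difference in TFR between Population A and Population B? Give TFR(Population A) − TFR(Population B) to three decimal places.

Population A:
  Sum of ASFRs = 195.7 + 282.7 + 201.1 + 78.6 + 15.3 + 1.6 + 0.1 = 775.1
  TFR = 5 × 775.1 / 1000 = 3.8755
Population B:
  Sum of ASFRs = 91.5 + 257.6 + 227.4 + 61.7 + 5.0 + 0.1 + 0.0 = 643.3
  TFR = 5 × 643.3 / 1000 = 3.2165
Difference = 3.8755 − 3.2165 = 0.659

0.659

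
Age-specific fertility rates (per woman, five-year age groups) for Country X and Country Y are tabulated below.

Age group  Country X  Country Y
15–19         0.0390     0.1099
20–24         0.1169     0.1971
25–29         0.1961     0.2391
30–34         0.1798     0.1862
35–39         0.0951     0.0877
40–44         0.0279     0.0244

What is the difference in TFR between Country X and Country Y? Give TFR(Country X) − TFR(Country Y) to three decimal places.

-0.948

Country X:
  Sum of ASFRs = 0.0390 + 0.1169 + 0.1961 + 0.1798 + 0.0951 + 0.0279 = 0.6548
  TFR = 5 × 0.6548 = 3.274
Country Y:
  Sum of ASFRs = 0.1099 + 0.1971 + 0.2391 + 0.1862 + 0.0877 + 0.0244 = 0.8444
  TFR = 5 × 0.8444 = 4.222
Difference = 3.274 − 4.222 = -0.948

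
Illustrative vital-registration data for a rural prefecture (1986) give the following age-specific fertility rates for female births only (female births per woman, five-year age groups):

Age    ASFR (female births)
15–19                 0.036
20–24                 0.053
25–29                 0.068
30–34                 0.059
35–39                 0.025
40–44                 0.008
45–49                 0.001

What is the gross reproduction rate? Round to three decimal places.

Sum of female ASFRs = 0.036 + 0.053 + 0.068 + 0.059 + 0.025 + 0.008 + 0.001 = 0.250
GRR = 5 × 0.250 = 1.25

1.250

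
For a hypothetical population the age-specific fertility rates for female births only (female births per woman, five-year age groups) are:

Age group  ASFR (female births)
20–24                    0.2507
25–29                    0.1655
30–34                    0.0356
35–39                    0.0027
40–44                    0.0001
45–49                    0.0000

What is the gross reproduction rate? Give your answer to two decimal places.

2.27

Sum of female ASFRs = 0.2507 + 0.1655 + 0.0356 + 0.0027 + 0.0001 + 0.0000 = 0.4546
GRR = 5 × 0.4546 = 2.273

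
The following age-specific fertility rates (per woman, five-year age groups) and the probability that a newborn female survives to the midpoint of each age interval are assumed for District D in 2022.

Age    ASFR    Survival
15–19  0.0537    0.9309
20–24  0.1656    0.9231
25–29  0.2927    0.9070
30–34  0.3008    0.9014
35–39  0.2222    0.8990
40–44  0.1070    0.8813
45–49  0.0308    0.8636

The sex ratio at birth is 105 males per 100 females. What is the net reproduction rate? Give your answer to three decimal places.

2.586

Proportion female at birth = 100 / (100 + 105) = 0.48780.
Per-age-group product (5 × ASFR × survival probability):
  15–19: 5 × 0.0537 × 0.9309 = 0.24995
  20–24: 5 × 0.1656 × 0.9231 = 0.76433
  25–29: 5 × 0.2927 × 0.9070 = 1.32739
  30–34: 5 × 0.3008 × 0.9014 = 1.35571
  35–39: 5 × 0.2222 × 0.8990 = 0.99879
  40–44: 5 × 0.1070 × 0.8813 = 0.47150
  45–49: 5 × 0.0308 × 0.8636 = 0.13299
Sum = 5.30066
NRR = 0.48780 × 5.30066 = 2.58566
NRR > 1, so each generation more than replaces itself.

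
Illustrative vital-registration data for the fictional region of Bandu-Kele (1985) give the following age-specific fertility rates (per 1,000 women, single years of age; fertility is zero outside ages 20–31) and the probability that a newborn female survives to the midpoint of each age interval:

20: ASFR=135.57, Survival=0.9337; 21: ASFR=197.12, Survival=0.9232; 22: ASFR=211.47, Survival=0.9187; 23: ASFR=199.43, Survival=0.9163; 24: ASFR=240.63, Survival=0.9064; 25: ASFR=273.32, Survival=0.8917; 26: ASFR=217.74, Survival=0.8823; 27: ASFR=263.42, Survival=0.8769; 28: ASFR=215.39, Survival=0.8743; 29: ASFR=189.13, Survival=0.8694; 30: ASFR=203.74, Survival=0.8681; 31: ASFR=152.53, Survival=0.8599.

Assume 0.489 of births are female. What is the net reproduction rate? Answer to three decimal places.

1.091

Proportion female at birth = 0.489.
Survival-weighted fertility by age (1·fₓ·Sₓ):
  20: 1 × 135.57/1000 × 0.9337 = 0.12658
  21: 1 × 197.12/1000 × 0.9232 = 0.18198
  22: 1 × 211.47/1000 × 0.9187 = 0.19428
  23: 1 × 199.43/1000 × 0.9163 = 0.18274
  24: 1 × 240.63/1000 × 0.9064 = 0.21811
  25: 1 × 273.32/1000 × 0.8917 = 0.24372
  26: 1 × 217.74/1000 × 0.8823 = 0.19211
  27: 1 × 263.42/1000 × 0.8769 = 0.23099
  28: 1 × 215.39/1000 × 0.8743 = 0.18832
  29: 1 × 189.13/1000 × 0.8694 = 0.16443
  30: 1 × 203.74/1000 × 0.8681 = 0.17687
  31: 1 × 152.53/1000 × 0.8599 = 0.13116
Sum = 2.23129
NRR = 0.489 × 2.23129 = 1.09110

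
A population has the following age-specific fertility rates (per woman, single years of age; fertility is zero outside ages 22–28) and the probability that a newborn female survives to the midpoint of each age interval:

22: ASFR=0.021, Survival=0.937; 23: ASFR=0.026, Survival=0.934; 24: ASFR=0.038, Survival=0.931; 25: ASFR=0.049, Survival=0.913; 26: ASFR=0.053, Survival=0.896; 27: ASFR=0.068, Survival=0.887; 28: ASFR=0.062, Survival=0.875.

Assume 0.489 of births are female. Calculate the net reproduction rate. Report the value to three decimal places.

0.140

Proportion female at birth = 0.489.
Survival-weighted fertility by age (1·fₓ·Sₓ):
  22: 1 × 0.021 × 0.937 = 0.01968
  23: 1 × 0.026 × 0.934 = 0.02428
  24: 1 × 0.038 × 0.931 = 0.03538
  25: 1 × 0.049 × 0.913 = 0.04474
  26: 1 × 0.053 × 0.896 = 0.04749
  27: 1 × 0.068 × 0.887 = 0.06032
  28: 1 × 0.062 × 0.875 = 0.05425
Sum = 0.28614
NRR = 0.489 × 0.28614 = 0.13992
With NRR below 1 the population is below replacement fertility.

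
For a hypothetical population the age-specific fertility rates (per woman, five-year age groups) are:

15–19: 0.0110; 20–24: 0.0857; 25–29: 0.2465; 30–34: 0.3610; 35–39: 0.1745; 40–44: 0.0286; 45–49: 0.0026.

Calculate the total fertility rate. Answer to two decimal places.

4.55

Sum of ASFRs = 0.0110 + 0.0857 + 0.2465 + 0.3610 + 0.1745 + 0.0286 + 0.0026 = 0.9099
TFR = 5 × 0.9099 = 4.5495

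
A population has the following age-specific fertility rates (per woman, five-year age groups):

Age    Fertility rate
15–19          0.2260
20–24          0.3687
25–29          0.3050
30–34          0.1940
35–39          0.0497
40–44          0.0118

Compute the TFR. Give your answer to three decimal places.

Sum of ASFRs = 0.2260 + 0.3687 + 0.3050 + 0.1940 + 0.0497 + 0.0118 = 1.1552
TFR = 5 × 1.1552 = 5.776

5.776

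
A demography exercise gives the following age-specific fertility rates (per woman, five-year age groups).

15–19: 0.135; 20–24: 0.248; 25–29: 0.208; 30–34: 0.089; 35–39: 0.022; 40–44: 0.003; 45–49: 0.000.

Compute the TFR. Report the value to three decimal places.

3.525

Sum of ASFRs = 0.135 + 0.248 + 0.208 + 0.089 + 0.022 + 0.003 + 0.000 = 0.705
TFR = 5 × 0.705 = 3.525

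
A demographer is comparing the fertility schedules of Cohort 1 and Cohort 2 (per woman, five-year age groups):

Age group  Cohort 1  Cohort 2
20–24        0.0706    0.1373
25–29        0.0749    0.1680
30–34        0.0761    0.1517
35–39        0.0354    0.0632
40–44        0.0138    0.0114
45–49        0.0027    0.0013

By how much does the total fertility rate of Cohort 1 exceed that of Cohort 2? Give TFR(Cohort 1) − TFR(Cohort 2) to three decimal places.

-1.297

Cohort 1:
  Sum of ASFRs = 0.0706 + 0.0749 + 0.0761 + 0.0354 + 0.0138 + 0.0027 = 0.2735
  TFR = 5 × 0.2735 = 1.3675
Cohort 2:
  Sum of ASFRs = 0.1373 + 0.1680 + 0.1517 + 0.0632 + 0.0114 + 0.0013 = 0.5329
  TFR = 5 × 0.5329 = 2.6645
Difference = 1.3675 − 2.6645 = -1.297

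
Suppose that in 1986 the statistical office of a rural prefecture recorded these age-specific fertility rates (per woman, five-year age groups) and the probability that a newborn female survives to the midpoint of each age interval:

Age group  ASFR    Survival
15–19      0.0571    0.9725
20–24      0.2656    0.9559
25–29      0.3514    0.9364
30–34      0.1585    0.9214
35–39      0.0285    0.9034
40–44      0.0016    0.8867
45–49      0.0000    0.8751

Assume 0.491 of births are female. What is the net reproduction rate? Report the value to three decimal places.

1.993

Proportion female at birth = 0.491.
Per-age-group product (5 × ASFR × survival probability):
  15–19: 5 × 0.0571 × 0.9725 = 0.27765
  20–24: 5 × 0.2656 × 0.9559 = 1.26944
  25–29: 5 × 0.3514 × 0.9364 = 1.64525
  30–34: 5 × 0.1585 × 0.9214 = 0.73021
  35–39: 5 × 0.0285 × 0.9034 = 0.12873
  40–44: 5 × 0.0016 × 0.8867 = 0.00709
  45–49: 5 × 0.0000 × 0.8751 = 0.00000
Sum = 4.05837
NRR = 0.491 × 4.05837 = 1.99266
NRR > 1, so each generation more than replaces itself.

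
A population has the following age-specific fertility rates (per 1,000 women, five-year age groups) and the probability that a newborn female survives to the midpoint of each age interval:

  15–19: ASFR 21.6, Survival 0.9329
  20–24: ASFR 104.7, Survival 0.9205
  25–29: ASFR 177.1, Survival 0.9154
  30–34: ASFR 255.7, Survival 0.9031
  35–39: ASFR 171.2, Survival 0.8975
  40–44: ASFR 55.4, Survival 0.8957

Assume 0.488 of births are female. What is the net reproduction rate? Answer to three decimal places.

1.739

Proportion female at birth = 0.488.
Per-age-group product (5 × ASFR × survival probability):
  15–19: 5 × 21.6/1000 × 0.9329 = 0.10075
  20–24: 5 × 104.7/1000 × 0.9205 = 0.48188
  25–29: 5 × 177.1/1000 × 0.9154 = 0.81059
  30–34: 5 × 255.7/1000 × 0.9031 = 1.15461
  35–39: 5 × 171.2/1000 × 0.8975 = 0.76826
  40–44: 5 × 55.4/1000 × 0.8957 = 0.24811
Sum = 3.56420
NRR = 0.488 × 3.56420 = 1.73933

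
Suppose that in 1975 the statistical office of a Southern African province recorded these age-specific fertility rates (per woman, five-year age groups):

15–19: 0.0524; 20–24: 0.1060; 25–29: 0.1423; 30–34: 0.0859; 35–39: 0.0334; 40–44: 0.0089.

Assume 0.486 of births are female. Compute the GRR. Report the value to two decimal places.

1.04

Proportion female at birth = 0.486.
Sum of ASFRs = 0.0524 + 0.1060 + 0.1423 + 0.0859 + 0.0334 + 0.0089 = 0.4289
TFR = 5 × 0.4289 = 2.1445
GRR = 0.486 × 2.1445 = 1.04223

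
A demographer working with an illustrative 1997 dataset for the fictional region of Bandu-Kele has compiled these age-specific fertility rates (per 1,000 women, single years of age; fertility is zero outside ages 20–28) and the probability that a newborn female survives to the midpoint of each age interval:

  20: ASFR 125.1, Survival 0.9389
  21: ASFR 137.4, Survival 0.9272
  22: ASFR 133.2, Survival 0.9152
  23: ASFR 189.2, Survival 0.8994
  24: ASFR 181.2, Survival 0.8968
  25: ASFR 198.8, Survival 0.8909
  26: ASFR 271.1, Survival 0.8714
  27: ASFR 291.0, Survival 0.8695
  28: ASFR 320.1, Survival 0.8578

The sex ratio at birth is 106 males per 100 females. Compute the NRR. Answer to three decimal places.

Proportion female at birth = 100 / (100 + 106) = 0.48544.
Per-age-group product (1 × ASFR × survival probability):
  20: 1 × 125.1/1000 × 0.9389 = 0.11746
  21: 1 × 137.4/1000 × 0.9272 = 0.12740
  22: 1 × 133.2/1000 × 0.9152 = 0.12190
  23: 1 × 189.2/1000 × 0.8994 = 0.17017
  24: 1 × 181.2/1000 × 0.8968 = 0.16250
  25: 1 × 198.8/1000 × 0.8909 = 0.17711
  26: 1 × 271.1/1000 × 0.8714 = 0.23624
  27: 1 × 291.0/1000 × 0.8695 = 0.25302
  28: 1 × 320.1/1000 × 0.8578 = 0.27458
Sum = 1.64038
NRR = 0.48544 × 1.64038 = 0.79631
NRR < 1, so the cohort does not fully replace itself.

0.796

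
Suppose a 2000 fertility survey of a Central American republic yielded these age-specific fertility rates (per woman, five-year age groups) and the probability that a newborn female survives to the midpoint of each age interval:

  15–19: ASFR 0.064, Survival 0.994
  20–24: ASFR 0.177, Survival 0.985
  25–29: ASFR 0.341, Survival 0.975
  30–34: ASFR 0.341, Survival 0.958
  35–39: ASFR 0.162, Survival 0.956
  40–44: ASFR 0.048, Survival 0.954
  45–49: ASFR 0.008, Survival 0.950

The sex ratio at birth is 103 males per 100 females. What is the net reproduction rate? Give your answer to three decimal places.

2.723

Proportion female at birth = 100 / (100 + 103) = 0.49261.
Survival-weighted fertility by age (5·fₓ·Sₓ):
  15–19: 5 × 0.064 × 0.994 = 0.31808
  20–24: 5 × 0.177 × 0.985 = 0.87173
  25–29: 5 × 0.341 × 0.975 = 1.66238
  30–34: 5 × 0.341 × 0.958 = 1.63339
  35–39: 5 × 0.162 × 0.956 = 0.77436
  40–44: 5 × 0.048 × 0.954 = 0.22896
  45–49: 5 × 0.008 × 0.950 = 0.03800
Sum = 5.52690
NRR = 0.49261 × 5.52690 = 2.72261
An NRR exceeding 1 indicates intrinsic growth under these rates.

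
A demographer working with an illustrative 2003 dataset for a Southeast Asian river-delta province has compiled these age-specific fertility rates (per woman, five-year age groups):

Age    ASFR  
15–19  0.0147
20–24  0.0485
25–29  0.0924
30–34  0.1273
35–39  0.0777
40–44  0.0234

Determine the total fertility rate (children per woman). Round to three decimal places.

Sum of ASFRs = 0.0147 + 0.0485 + 0.0924 + 0.1273 + 0.0777 + 0.0234 = 0.3840
TFR = 5 × 0.3840 = 1.92

1.920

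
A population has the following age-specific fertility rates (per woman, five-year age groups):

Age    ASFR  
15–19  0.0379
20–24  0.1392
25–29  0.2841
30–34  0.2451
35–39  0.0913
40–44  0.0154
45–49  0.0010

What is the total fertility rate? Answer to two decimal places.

4.07

Sum of ASFRs = 0.0379 + 0.1392 + 0.2841 + 0.2451 + 0.0913 + 0.0154 + 0.0010 = 0.8140
TFR = 5 × 0.8140 = 4.07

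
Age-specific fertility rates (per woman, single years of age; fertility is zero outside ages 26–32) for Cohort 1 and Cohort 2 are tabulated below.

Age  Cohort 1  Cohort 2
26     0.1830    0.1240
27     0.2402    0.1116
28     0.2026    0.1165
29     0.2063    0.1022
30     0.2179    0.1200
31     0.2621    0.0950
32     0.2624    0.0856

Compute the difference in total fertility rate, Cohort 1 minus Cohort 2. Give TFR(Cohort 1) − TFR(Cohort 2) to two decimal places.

Cohort 1:
  Sum of ASFRs = 0.1830 + 0.2402 + 0.2026 + 0.2063 + 0.2179 + 0.2621 + 0.2624 = 1.5745
  TFR = 1.5745
Cohort 2:
  Sum of ASFRs = 0.1240 + 0.1116 + 0.1165 + 0.1022 + 0.1200 + 0.0950 + 0.0856 = 0.7549
  TFR = 0.7549
Difference = 1.5745 − 0.7549 = 0.8196

0.82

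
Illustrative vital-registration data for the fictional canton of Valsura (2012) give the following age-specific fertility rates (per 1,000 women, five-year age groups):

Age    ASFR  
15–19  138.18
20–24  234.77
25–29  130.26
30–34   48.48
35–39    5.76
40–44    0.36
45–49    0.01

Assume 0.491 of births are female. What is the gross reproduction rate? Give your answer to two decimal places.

Proportion female at birth = 0.491.
Sum of ASFRs = 138.18 + 234.77 + 130.26 + 48.48 + 5.76 + 0.36 + 0.01 = 557.82
TFR = 5 × 557.82 / 1000 = 2.7891
GRR = 0.491 × 2.7891 = 1.36945

1.37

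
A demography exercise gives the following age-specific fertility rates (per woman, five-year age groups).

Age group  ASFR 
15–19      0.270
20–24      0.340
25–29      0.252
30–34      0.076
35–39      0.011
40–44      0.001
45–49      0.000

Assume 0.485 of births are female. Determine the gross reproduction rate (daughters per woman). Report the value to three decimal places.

Proportion female at birth = 0.485.
Sum of ASFRs = 0.270 + 0.340 + 0.252 + 0.076 + 0.011 + 0.001 + 0.000 = 0.950
TFR = 5 × 0.950 = 4.75
GRR = 0.485 × 4.75 = 2.30375

2.304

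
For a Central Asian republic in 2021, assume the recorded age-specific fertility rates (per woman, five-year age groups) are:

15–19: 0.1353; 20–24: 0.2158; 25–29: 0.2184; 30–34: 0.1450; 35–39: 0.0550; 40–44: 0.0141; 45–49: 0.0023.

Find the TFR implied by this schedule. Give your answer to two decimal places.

Sum of ASFRs = 0.1353 + 0.2158 + 0.2184 + 0.1450 + 0.0550 + 0.0141 + 0.0023 = 0.7859
TFR = 5 × 0.7859 = 3.9295

3.93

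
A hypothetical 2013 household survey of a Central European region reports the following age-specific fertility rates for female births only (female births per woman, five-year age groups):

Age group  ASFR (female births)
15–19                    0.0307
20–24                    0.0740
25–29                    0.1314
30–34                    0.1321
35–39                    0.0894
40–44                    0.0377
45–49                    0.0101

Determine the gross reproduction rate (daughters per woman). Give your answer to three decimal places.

2.527

Sum of female ASFRs = 0.0307 + 0.0740 + 0.1314 + 0.1321 + 0.0894 + 0.0377 + 0.0101 = 0.5054
GRR = 5 × 0.5054 = 2.527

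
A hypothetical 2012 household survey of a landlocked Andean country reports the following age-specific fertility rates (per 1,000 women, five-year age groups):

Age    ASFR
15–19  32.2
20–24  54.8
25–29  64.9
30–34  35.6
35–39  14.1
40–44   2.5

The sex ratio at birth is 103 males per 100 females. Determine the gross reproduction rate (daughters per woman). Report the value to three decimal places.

Proportion female at birth = 100 / (100 + 103) = 0.49261.
Sum of ASFRs = 32.2 + 54.8 + 64.9 + 35.6 + 14.1 + 2.5 = 204.1
TFR = 5 × 204.1 / 1000 = 1.0205
GRR = 0.49261 × 1.0205 = 0.50271

0.503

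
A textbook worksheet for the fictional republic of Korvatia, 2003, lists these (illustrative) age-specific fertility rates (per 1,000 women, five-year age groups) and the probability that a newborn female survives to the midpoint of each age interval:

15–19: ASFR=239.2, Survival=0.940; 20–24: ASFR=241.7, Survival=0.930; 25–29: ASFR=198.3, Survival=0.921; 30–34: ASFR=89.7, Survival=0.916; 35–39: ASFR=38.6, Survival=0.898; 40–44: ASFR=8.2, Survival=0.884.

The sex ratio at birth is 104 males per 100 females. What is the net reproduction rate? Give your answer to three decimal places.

Proportion female at birth = 100 / (100 + 104) = 0.49020.
Per-age-group product (5 × ASFR × survival probability):
  15–19: 5 × 239.2/1000 × 0.940 = 1.12424
  20–24: 5 × 241.7/1000 × 0.930 = 1.12391
  25–29: 5 × 198.3/1000 × 0.921 = 0.91317
  30–34: 5 × 89.7/1000 × 0.916 = 0.41083
  35–39: 5 × 38.6/1000 × 0.898 = 0.17331
  40–44: 5 × 8.2/1000 × 0.884 = 0.03624
Sum = 3.78170
NRR = 0.49020 × 3.78170 = 1.85379
With NRR above 1 the population is above replacement fertility.

1.854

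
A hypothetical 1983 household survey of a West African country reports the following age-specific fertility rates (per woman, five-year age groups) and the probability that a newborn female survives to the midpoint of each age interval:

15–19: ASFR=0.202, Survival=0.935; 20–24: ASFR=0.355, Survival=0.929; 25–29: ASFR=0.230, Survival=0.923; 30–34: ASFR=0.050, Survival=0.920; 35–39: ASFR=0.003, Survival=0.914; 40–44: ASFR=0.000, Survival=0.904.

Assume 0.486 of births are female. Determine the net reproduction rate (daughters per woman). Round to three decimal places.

Proportion female at birth = 0.486.
Each age group contributes 5 × ASFR × survival:
  15–19: 5 × 0.202 × 0.935 = 0.94435
  20–24: 5 × 0.355 × 0.929 = 1.64898
  25–29: 5 × 0.230 × 0.923 = 1.06145
  30–34: 5 × 0.050 × 0.920 = 0.23000
  35–39: 5 × 0.003 × 0.914 = 0.01371
  40–44: 5 × 0.000 × 0.904 = 0.00000
Sum = 3.89849
NRR = 0.486 × 3.89849 = 1.89467

1.895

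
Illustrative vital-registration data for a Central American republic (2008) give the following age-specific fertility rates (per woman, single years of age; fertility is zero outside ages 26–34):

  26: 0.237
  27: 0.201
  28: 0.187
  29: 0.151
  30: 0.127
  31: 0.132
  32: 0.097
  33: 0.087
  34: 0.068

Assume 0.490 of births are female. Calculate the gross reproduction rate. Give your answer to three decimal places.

0.631

Proportion female at birth = 0.490.
Sum of ASFRs = 0.237 + 0.201 + 0.187 + 0.151 + 0.127 + 0.132 + 0.097 + 0.087 + 0.068 = 1.287
TFR = 1.287
GRR = 0.490 × 1.287 = 0.63063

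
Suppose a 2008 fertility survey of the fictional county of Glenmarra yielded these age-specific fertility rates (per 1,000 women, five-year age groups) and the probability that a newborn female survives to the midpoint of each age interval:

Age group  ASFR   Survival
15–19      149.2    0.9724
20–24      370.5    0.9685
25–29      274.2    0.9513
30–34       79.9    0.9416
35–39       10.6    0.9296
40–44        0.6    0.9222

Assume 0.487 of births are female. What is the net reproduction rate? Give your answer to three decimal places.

Proportion female at birth = 0.487.
Each age group contributes 5 × ASFR × survival:
  15–19: 5 × 149.2/1000 × 0.9724 = 0.72541
  20–24: 5 × 370.5/1000 × 0.9685 = 1.79415
  25–29: 5 × 274.2/1000 × 0.9513 = 1.30423
  30–34: 5 × 79.9/1000 × 0.9416 = 0.37617
  35–39: 5 × 10.6/1000 × 0.9296 = 0.04927
  40–44: 5 × 0.6/1000 × 0.9222 = 0.00277
Sum = 4.25200
NRR = 0.487 × 4.25200 = 2.07072

2.071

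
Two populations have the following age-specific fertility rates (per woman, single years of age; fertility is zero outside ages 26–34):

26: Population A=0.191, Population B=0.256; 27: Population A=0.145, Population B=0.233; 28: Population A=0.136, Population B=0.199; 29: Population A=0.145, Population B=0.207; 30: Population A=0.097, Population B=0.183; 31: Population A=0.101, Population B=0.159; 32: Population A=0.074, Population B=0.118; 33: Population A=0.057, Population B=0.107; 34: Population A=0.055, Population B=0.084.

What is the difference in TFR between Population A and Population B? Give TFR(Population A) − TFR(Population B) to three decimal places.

-0.545

Population A:
  Sum of ASFRs = 0.191 + 0.145 + 0.136 + 0.145 + 0.097 + 0.101 + 0.074 + 0.057 + 0.055 = 1.001
  TFR = 1.001
Population B:
  Sum of ASFRs = 0.256 + 0.233 + 0.199 + 0.207 + 0.183 + 0.159 + 0.118 + 0.107 + 0.084 = 1.546
  TFR = 1.546
Difference = 1.001 − 1.546 = -0.545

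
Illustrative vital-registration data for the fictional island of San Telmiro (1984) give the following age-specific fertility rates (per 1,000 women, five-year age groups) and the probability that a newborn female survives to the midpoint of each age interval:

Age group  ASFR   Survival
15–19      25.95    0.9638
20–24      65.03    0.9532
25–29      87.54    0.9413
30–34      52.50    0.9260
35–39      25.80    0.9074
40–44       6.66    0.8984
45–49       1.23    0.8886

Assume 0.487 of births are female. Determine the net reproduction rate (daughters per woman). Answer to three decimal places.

Proportion female at birth = 0.487.
Weighting each age-specific rate by interval width and survival:
  15–19: 5 × 25.95/1000 × 0.9638 = 0.12505
  20–24: 5 × 65.03/1000 × 0.9532 = 0.30993
  25–29: 5 × 87.54/1000 × 0.9413 = 0.41201
  30–34: 5 × 52.50/1000 × 0.9260 = 0.24308
  35–39: 5 × 25.80/1000 × 0.9074 = 0.11705
  40–44: 5 × 6.66/1000 × 0.8984 = 0.02992
  45–49: 5 × 1.23/1000 × 0.8886 = 0.00546
Sum = 1.24250
NRR = 0.487 × 1.24250 = 0.60510
NRR < 1, so the cohort does not fully replace itself.

0.605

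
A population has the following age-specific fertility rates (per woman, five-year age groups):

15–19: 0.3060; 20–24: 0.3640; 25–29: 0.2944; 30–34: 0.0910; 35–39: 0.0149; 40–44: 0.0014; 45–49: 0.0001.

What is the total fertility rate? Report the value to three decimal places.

5.359

Sum of ASFRs = 0.3060 + 0.3640 + 0.2944 + 0.0910 + 0.0149 + 0.0014 + 0.0001 = 1.0718
TFR = 5 × 1.0718 = 5.359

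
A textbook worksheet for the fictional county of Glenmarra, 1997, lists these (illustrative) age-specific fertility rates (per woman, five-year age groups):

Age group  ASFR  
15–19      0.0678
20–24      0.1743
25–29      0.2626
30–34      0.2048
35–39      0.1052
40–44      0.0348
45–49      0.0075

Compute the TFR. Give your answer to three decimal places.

4.285

Sum of ASFRs = 0.0678 + 0.1743 + 0.2626 + 0.2048 + 0.1052 + 0.0348 + 0.0075 = 0.8570
TFR = 5 × 0.8570 = 4.285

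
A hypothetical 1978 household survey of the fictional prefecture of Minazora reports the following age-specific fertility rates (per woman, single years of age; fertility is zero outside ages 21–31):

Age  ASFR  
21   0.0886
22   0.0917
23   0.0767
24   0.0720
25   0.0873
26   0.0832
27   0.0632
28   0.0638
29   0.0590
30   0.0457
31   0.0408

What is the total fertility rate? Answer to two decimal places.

Sum of ASFRs = 0.0886 + 0.0917 + 0.0767 + 0.0720 + 0.0873 + 0.0832 + 0.0632 + 0.0638 + 0.0590 + 0.0457 + 0.0408 = 0.7720
TFR = 0.772

0.77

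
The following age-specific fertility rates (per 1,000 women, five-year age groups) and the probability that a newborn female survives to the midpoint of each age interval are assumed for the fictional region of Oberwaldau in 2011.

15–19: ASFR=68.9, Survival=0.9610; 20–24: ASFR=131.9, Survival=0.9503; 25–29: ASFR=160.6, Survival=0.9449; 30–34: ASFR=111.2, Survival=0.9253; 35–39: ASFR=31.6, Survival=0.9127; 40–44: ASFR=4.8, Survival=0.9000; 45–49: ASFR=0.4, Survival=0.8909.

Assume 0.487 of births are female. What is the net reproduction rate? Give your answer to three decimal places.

1.168

Proportion female at birth = 0.487.
Weighting each age-specific rate by interval width and survival:
  15–19: 5 × 68.9/1000 × 0.9610 = 0.33106
  20–24: 5 × 131.9/1000 × 0.9503 = 0.62672
  25–29: 5 × 160.6/1000 × 0.9449 = 0.75875
  30–34: 5 × 111.2/1000 × 0.9253 = 0.51447
  35–39: 5 × 31.6/1000 × 0.9127 = 0.14421
  40–44: 5 × 4.8/1000 × 0.9000 = 0.02160
  45–49: 5 × 0.4/1000 × 0.8909 = 0.00178
Sum = 2.39859
NRR = 0.487 × 2.39859 = 1.16811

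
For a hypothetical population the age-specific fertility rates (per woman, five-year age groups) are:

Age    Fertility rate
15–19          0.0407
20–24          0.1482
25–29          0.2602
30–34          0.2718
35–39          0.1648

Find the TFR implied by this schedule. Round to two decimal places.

Sum of ASFRs = 0.0407 + 0.1482 + 0.2602 + 0.2718 + 0.1648 = 0.8857
TFR = 5 × 0.8857 = 4.4285

4.43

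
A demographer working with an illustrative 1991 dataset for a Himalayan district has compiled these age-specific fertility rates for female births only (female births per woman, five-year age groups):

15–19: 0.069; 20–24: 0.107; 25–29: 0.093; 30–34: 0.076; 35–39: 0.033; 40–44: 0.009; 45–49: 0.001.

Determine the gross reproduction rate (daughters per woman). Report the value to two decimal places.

1.94

Sum of female ASFRs = 0.069 + 0.107 + 0.093 + 0.076 + 0.033 + 0.009 + 0.001 = 0.388
GRR = 5 × 0.388 = 1.94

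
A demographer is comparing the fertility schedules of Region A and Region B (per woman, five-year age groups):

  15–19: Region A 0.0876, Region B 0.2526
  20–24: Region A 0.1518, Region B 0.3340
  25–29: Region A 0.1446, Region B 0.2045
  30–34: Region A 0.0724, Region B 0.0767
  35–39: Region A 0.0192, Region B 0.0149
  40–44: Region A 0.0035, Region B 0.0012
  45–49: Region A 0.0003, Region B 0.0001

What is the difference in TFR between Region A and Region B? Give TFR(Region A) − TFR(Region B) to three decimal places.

-2.023

Region A:
  Sum of ASFRs = 0.0876 + 0.1518 + 0.1446 + 0.0724 + 0.0192 + 0.0035 + 0.0003 = 0.4794
  TFR = 5 × 0.4794 = 2.397
Region B:
  Sum of ASFRs = 0.2526 + 0.3340 + 0.2045 + 0.0767 + 0.0149 + 0.0012 + 0.0001 = 0.8840
  TFR = 5 × 0.8840 = 4.42
Difference = 2.397 − 4.42 = -2.023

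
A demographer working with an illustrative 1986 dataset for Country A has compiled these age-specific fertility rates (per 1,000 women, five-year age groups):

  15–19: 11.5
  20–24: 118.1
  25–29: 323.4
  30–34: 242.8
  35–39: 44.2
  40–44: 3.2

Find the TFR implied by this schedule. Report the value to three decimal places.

3.716

Sum of ASFRs = 11.5 + 118.1 + 323.4 + 242.8 + 44.2 + 3.2 = 743.2
TFR = 5 × 743.2 / 1000 = 3.716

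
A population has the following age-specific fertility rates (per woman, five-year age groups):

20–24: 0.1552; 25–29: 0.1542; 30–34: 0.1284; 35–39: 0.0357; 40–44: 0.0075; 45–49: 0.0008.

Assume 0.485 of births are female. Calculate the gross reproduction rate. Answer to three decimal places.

Proportion female at birth = 0.485.
Sum of ASFRs = 0.1552 + 0.1542 + 0.1284 + 0.0357 + 0.0075 + 0.0008 = 0.4818
TFR = 5 × 0.4818 = 2.409
GRR = 0.485 × 2.409 = 1.16837

1.168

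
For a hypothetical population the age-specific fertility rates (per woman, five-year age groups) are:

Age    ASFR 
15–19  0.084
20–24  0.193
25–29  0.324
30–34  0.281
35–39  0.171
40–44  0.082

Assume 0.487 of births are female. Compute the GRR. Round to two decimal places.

Proportion female at birth = 0.487.
Sum of ASFRs = 0.084 + 0.193 + 0.324 + 0.281 + 0.171 + 0.082 = 1.135
TFR = 5 × 1.135 = 5.675
GRR = 0.487 × 5.675 = 2.76373

2.76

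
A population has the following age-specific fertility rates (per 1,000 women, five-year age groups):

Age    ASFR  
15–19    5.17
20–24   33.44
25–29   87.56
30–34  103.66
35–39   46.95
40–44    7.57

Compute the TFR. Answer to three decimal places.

1.422

Sum of ASFRs = 5.17 + 33.44 + 87.56 + 103.66 + 46.95 + 7.57 = 284.35
TFR = 5 × 284.35 / 1000 = 1.42175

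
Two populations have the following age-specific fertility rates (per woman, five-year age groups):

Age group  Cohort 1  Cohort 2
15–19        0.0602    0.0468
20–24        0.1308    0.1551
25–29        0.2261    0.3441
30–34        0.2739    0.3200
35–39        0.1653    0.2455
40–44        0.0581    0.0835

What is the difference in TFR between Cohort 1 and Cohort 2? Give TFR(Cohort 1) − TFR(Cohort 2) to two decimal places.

Cohort 1:
  Sum of ASFRs = 0.0602 + 0.1308 + 0.2261 + 0.2739 + 0.1653 + 0.0581 = 0.9144
  TFR = 5 × 0.9144 = 4.572
Cohort 2:
  Sum of ASFRs = 0.0468 + 0.1551 + 0.3441 + 0.3200 + 0.2455 + 0.0835 = 1.1950
  TFR = 5 × 1.1950 = 5.975
Difference = 4.572 − 5.975 = -1.403

-1.40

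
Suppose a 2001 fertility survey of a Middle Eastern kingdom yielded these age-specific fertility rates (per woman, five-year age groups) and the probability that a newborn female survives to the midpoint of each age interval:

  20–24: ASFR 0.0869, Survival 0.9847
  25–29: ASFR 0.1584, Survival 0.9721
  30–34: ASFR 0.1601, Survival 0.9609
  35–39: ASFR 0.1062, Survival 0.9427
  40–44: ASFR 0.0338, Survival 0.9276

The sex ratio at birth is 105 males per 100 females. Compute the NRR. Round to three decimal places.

Proportion female at birth = 100 / (100 + 105) = 0.48780.
Weighting each age-specific rate by interval width and survival:
  20–24: 5 × 0.0869 × 0.9847 = 0.42785
  25–29: 5 × 0.1584 × 0.9721 = 0.76990
  30–34: 5 × 0.1601 × 0.9609 = 0.76920
  35–39: 5 × 0.1062 × 0.9427 = 0.50057
  40–44: 5 × 0.0338 × 0.9276 = 0.15676
Sum = 2.62428
NRR = 0.48780 × 2.62428 = 1.28012
An NRR exceeding 1 indicates intrinsic growth under these rates.

1.280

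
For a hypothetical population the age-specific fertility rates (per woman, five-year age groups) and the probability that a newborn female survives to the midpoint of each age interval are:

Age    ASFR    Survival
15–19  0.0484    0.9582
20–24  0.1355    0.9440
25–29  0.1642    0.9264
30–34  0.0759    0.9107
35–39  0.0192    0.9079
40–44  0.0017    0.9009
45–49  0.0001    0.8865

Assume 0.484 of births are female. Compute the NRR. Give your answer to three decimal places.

Proportion female at birth = 0.484.
Weighting each age-specific rate by interval width and survival:
  15–19: 5 × 0.0484 × 0.9582 = 0.23188
  20–24: 5 × 0.1355 × 0.9440 = 0.63956
  25–29: 5 × 0.1642 × 0.9264 = 0.76057
  30–34: 5 × 0.0759 × 0.9107 = 0.34561
  35–39: 5 × 0.0192 × 0.9079 = 0.08716
  40–44: 5 × 0.0017 × 0.9009 = 0.00766
  45–49: 5 × 0.0001 × 0.8865 = 0.00044
Sum = 2.07288
NRR = 0.484 × 2.07288 = 1.00327

1.003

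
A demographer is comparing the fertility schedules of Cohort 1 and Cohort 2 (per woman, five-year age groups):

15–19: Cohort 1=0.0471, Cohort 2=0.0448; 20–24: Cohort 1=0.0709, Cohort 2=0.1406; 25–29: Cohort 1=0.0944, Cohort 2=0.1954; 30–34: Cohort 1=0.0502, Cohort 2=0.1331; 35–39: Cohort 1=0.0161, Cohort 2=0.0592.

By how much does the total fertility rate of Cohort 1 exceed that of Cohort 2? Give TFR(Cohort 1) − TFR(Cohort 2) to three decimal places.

Cohort 1:
  Sum of ASFRs = 0.0471 + 0.0709 + 0.0944 + 0.0502 + 0.0161 = 0.2787
  TFR = 5 × 0.2787 = 1.3935
Cohort 2:
  Sum of ASFRs = 0.0448 + 0.1406 + 0.1954 + 0.1331 + 0.0592 = 0.5731
  TFR = 5 × 0.5731 = 2.8655
Difference = 1.3935 − 2.8655 = -1.472

-1.472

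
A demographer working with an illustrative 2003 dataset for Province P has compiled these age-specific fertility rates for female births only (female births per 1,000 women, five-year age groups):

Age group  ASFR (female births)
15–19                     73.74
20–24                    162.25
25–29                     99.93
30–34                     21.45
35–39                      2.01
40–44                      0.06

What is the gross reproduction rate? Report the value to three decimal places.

1.797

Sum of female ASFRs = 73.74 + 162.25 + 99.93 + 21.45 + 2.01 + 0.06 = 359.44
GRR = 5 × 359.44 / 1000 = 1.7972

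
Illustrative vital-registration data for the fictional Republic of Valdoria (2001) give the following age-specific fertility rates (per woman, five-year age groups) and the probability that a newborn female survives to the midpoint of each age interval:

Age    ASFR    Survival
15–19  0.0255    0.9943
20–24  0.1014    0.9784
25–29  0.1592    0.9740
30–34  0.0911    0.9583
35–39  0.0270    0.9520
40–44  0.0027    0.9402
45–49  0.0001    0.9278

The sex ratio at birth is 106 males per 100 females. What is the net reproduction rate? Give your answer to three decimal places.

Proportion female at birth = 100 / (100 + 106) = 0.48544.
Survival-weighted fertility by age (5·fₓ·Sₓ):
  15–19: 5 × 0.0255 × 0.9943 = 0.12677
  20–24: 5 × 0.1014 × 0.9784 = 0.49605
  25–29: 5 × 0.1592 × 0.9740 = 0.77530
  30–34: 5 × 0.0911 × 0.9583 = 0.43651
  35–39: 5 × 0.0270 × 0.9520 = 0.12852
  40–44: 5 × 0.0027 × 0.9402 = 0.01269
  45–49: 5 × 0.0001 × 0.9278 = 0.00046
Sum = 1.97630
NRR = 0.48544 × 1.97630 = 0.95938
NRR < 1, so the cohort does not fully replace itself.

0.959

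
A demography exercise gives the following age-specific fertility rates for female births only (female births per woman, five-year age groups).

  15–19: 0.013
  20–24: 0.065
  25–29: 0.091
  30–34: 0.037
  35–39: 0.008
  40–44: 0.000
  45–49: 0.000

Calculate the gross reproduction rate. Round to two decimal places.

1.07

Sum of female ASFRs = 0.013 + 0.065 + 0.091 + 0.037 + 0.008 + 0.000 + 0.000 = 0.214
GRR = 5 × 0.214 = 1.07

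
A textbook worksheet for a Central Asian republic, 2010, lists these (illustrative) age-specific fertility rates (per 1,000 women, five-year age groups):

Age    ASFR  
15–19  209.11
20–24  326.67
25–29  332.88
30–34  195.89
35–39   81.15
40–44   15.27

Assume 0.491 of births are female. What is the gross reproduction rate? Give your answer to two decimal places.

2.85

Proportion female at birth = 0.491.
Sum of ASFRs = 209.11 + 326.67 + 332.88 + 195.89 + 81.15 + 15.27 = 1160.97
TFR = 5 × 1160.97 / 1000 = 5.80485
GRR = 0.491 × 5.80485 = 2.85018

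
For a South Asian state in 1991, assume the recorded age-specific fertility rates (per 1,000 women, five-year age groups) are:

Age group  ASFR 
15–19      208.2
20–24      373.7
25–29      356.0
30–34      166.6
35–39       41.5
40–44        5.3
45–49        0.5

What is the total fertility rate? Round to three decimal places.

Sum of ASFRs = 208.2 + 373.7 + 356.0 + 166.6 + 41.5 + 5.3 + 0.5 = 1151.8
TFR = 5 × 1151.8 / 1000 = 5.759

5.759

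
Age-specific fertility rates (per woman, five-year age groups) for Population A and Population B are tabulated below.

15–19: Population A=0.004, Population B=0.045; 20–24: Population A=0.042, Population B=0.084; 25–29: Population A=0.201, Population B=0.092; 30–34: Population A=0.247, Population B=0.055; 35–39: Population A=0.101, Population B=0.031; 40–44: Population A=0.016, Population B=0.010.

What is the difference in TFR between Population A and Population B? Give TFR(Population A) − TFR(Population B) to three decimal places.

1.470

Population A:
  Sum of ASFRs = 0.004 + 0.042 + 0.201 + 0.247 + 0.101 + 0.016 = 0.611
  TFR = 5 × 0.611 = 3.055
Population B:
  Sum of ASFRs = 0.045 + 0.084 + 0.092 + 0.055 + 0.031 + 0.010 = 0.317
  TFR = 5 × 0.317 = 1.585
Difference = 3.055 − 1.585 = 1.47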